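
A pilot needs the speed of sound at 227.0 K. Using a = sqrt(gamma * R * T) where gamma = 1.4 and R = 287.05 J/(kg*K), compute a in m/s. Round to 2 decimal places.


Step 1: gamma * R * T = 1.4 * 287.05 * 227.0 = 91224.49
Step 2: a = sqrt(91224.49) = 302.03 m/s

302.03


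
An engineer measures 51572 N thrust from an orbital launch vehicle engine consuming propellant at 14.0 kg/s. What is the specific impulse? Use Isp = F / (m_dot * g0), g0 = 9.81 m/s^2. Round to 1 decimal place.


Step 1: m_dot * g0 = 14.0 * 9.81 = 137.34
Step 2: Isp = 51572 / 137.34 = 375.5 s

375.5


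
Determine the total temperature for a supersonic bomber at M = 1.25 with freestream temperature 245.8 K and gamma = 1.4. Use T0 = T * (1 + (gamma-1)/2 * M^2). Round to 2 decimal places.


Step 1: (gamma-1)/2 = 0.2
Step 2: M^2 = 1.5625
Step 3: 1 + 0.2 * 1.5625 = 1.3125
Step 4: T0 = 245.8 * 1.3125 = 322.61 K

322.61


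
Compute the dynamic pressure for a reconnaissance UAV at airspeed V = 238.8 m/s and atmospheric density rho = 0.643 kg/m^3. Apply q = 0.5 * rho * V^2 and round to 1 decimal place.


Step 1: V^2 = 238.8^2 = 57025.44
Step 2: q = 0.5 * 0.643 * 57025.44
Step 3: q = 18333.7 Pa

18333.7


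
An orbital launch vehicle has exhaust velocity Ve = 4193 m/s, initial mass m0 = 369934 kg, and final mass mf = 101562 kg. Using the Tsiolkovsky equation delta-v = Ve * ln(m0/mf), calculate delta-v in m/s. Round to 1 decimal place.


Step 1: Mass ratio m0/mf = 369934 / 101562 = 3.642445
Step 2: ln(3.642445) = 1.292655
Step 3: delta-v = 4193 * 1.292655 = 5420.1 m/s

5420.1


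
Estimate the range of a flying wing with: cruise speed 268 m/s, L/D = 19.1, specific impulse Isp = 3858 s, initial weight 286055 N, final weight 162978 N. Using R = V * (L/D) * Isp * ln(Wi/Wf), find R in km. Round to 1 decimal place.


Step 1: Coefficient = V * (L/D) * Isp = 268 * 19.1 * 3858 = 19748330.4 m
Step 2: Wi/Wf = 286055 / 162978 = 1.755176
Step 3: ln(1.755176) = 0.562569
Step 4: R = 19748330.4 * 0.562569 = 11109796.1 m = 11109.8 km

11109.8


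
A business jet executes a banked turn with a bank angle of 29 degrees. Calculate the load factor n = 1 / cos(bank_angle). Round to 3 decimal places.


Step 1: Convert 29 degrees to radians = 0.506145
Step 2: cos(29 deg) = 0.87462
Step 3: n = 1 / 0.87462 = 1.143

1.143


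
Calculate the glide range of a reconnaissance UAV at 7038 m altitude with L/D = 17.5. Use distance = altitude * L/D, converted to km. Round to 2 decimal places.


Step 1: Glide distance = altitude * L/D = 7038 * 17.5 = 123165.0 m
Step 2: Convert to km: 123165.0 / 1000 = 123.17 km

123.17


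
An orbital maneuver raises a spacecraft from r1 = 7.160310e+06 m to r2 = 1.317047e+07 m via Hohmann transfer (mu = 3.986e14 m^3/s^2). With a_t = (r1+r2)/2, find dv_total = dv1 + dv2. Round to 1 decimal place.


Step 1: Transfer semi-major axis a_t = (7.160310e+06 + 1.317047e+07) / 2 = 1.016539e+07 m
Step 2: v1 (circular at r1) = sqrt(mu/r1) = 7461.1 m/s
Step 3: v_t1 = sqrt(mu*(2/r1 - 1/a_t)) = 8492.61 m/s
Step 4: dv1 = |8492.61 - 7461.1| = 1031.52 m/s
Step 5: v2 (circular at r2) = 5501.33 m/s, v_t2 = 4617.13 m/s
Step 6: dv2 = |5501.33 - 4617.13| = 884.21 m/s
Step 7: Total delta-v = 1031.52 + 884.21 = 1915.7 m/s

1915.7


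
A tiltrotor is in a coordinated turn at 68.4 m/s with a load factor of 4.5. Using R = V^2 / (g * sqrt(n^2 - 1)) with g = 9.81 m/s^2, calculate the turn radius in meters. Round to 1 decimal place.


Step 1: V^2 = 68.4^2 = 4678.56
Step 2: n^2 - 1 = 4.5^2 - 1 = 19.25
Step 3: sqrt(19.25) = 4.387482
Step 4: R = 4678.56 / (9.81 * 4.387482) = 108.7 m

108.7


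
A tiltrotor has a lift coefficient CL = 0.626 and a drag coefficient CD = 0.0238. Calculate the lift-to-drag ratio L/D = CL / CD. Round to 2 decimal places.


Step 1: L/D = CL / CD = 0.626 / 0.0238
Step 2: L/D = 26.30

26.30


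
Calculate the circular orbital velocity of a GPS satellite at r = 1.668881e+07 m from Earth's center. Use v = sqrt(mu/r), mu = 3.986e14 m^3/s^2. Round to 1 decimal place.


Step 1: mu / r = 3.986e14 / 1.668881e+07 = 23884267.3624
Step 2: v = sqrt(23884267.3624) = 4887.2 m/s

4887.2


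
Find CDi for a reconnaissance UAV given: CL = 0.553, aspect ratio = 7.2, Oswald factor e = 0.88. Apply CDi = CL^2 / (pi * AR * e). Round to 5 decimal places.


Step 1: CL^2 = 0.553^2 = 0.305809
Step 2: pi * AR * e = 3.14159 * 7.2 * 0.88 = 19.905131
Step 3: CDi = 0.305809 / 19.905131 = 0.01536

0.01536


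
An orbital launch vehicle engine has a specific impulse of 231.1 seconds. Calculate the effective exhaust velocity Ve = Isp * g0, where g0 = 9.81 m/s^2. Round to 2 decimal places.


Step 1: Ve = Isp * g0 = 231.1 * 9.81
Step 2: Ve = 2267.09 m/s

2267.09


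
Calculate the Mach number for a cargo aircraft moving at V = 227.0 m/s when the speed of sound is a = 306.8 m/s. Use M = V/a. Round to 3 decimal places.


Step 1: M = V / a = 227.0 / 306.8
Step 2: M = 0.740

0.740


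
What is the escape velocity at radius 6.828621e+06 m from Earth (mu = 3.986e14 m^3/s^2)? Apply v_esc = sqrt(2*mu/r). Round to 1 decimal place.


Step 1: 2*mu/r = 2 * 3.986e14 / 6.828621e+06 = 116743922.382
Step 2: v_esc = sqrt(116743922.382) = 10804.8 m/s

10804.8


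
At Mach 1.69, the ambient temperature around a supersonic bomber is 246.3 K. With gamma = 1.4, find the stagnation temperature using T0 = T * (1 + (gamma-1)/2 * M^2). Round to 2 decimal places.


Step 1: (gamma-1)/2 = 0.2
Step 2: M^2 = 2.8561
Step 3: 1 + 0.2 * 2.8561 = 1.57122
Step 4: T0 = 246.3 * 1.57122 = 386.99 K

386.99


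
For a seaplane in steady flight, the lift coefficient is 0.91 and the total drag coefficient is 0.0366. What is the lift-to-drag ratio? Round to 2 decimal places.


Step 1: L/D = CL / CD = 0.91 / 0.0366
Step 2: L/D = 24.86

24.86


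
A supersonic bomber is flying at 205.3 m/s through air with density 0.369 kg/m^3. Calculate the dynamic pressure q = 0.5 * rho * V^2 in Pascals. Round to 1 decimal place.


Step 1: V^2 = 205.3^2 = 42148.09
Step 2: q = 0.5 * 0.369 * 42148.09
Step 3: q = 7776.3 Pa

7776.3


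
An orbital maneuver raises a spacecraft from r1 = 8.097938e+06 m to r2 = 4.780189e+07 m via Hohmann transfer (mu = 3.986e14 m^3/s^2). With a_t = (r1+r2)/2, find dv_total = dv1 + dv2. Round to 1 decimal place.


Step 1: Transfer semi-major axis a_t = (8.097938e+06 + 4.780189e+07) / 2 = 2.794991e+07 m
Step 2: v1 (circular at r1) = sqrt(mu/r1) = 7015.87 m/s
Step 3: v_t1 = sqrt(mu*(2/r1 - 1/a_t)) = 9175.16 m/s
Step 4: dv1 = |9175.16 - 7015.87| = 2159.29 m/s
Step 5: v2 (circular at r2) = 2887.66 m/s, v_t2 = 1554.33 m/s
Step 6: dv2 = |2887.66 - 1554.33| = 1333.33 m/s
Step 7: Total delta-v = 2159.29 + 1333.33 = 3492.6 m/s

3492.6


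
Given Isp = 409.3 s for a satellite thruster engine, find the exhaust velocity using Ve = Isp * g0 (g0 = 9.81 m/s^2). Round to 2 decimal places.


Step 1: Ve = Isp * g0 = 409.3 * 9.81
Step 2: Ve = 4015.23 m/s

4015.23


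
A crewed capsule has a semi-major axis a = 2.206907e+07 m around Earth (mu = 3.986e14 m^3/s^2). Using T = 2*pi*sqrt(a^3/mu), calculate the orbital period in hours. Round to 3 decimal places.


Step 1: a^3 / mu = 1.074860e+22 / 3.986e14 = 2.696589e+07
Step 2: sqrt(2.696589e+07) = 5192.8694 s
Step 3: T = 2*pi * 5192.8694 = 32627.76 s
Step 4: T in hours = 32627.76 / 3600 = 9.063 hours

9.063


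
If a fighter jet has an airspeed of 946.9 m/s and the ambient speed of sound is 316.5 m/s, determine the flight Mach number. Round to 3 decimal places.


Step 1: M = V / a = 946.9 / 316.5
Step 2: M = 2.992

2.992


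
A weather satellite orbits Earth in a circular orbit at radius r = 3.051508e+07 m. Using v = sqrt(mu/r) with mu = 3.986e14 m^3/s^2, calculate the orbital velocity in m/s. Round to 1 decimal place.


Step 1: mu / r = 3.986e14 / 3.051508e+07 = 13062394.0688
Step 2: v = sqrt(13062394.0688) = 3614.2 m/s

3614.2


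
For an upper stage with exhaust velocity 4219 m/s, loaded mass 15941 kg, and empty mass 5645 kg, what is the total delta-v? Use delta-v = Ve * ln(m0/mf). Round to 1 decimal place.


Step 1: Mass ratio m0/mf = 15941 / 5645 = 2.823915
Step 2: ln(2.823915) = 1.038124
Step 3: delta-v = 4219 * 1.038124 = 4379.8 m/s

4379.8


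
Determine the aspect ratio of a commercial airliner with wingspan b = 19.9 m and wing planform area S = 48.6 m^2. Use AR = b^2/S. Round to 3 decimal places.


Step 1: b^2 = 19.9^2 = 396.01
Step 2: AR = 396.01 / 48.6 = 8.148

8.148


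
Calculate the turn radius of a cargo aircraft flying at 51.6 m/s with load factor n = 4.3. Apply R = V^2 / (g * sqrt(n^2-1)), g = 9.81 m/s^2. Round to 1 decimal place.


Step 1: V^2 = 51.6^2 = 2662.56
Step 2: n^2 - 1 = 4.3^2 - 1 = 17.49
Step 3: sqrt(17.49) = 4.182105
Step 4: R = 2662.56 / (9.81 * 4.182105) = 64.9 m

64.9


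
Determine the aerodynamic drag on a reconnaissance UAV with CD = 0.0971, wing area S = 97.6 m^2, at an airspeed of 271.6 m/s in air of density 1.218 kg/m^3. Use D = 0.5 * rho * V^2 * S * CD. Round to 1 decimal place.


Step 1: Dynamic pressure q = 0.5 * 1.218 * 271.6^2 = 44923.835 Pa
Step 2: Drag D = q * S * CD = 44923.835 * 97.6 * 0.0971
Step 3: D = 425741.4 N

425741.4


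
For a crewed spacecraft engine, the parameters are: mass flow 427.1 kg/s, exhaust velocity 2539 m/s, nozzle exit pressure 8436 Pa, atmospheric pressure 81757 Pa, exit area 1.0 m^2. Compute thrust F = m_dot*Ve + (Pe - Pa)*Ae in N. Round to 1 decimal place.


Step 1: Momentum thrust = m_dot * Ve = 427.1 * 2539 = 1084406.9 N
Step 2: Pressure thrust = (Pe - Pa) * Ae = (8436 - 81757) * 1.0 = -73321.0 N
Step 3: Total thrust F = 1084406.9 + -73321.0 = 1011085.9 N

1011085.9


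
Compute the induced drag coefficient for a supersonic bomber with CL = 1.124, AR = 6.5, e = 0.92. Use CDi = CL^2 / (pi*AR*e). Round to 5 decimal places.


Step 1: CL^2 = 1.124^2 = 1.263376
Step 2: pi * AR * e = 3.14159 * 6.5 * 0.92 = 18.786724
Step 3: CDi = 1.263376 / 18.786724 = 0.06725

0.06725


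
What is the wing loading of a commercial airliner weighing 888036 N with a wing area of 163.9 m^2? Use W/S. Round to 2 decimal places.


Step 1: Wing loading = W / S = 888036 / 163.9
Step 2: Wing loading = 5418.16 N/m^2

5418.16


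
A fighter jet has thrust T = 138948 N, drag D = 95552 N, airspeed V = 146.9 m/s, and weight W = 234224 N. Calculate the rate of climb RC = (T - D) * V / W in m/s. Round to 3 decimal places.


Step 1: Excess thrust = T - D = 138948 - 95552 = 43396 N
Step 2: Excess power = 43396 * 146.9 = 6374872.4 W
Step 3: RC = 6374872.4 / 234224 = 27.217 m/s

27.217


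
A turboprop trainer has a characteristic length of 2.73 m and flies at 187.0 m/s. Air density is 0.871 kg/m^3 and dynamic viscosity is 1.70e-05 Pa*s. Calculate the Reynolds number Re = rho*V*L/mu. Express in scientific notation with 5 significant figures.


Step 1: Numerator = rho * V * L = 0.871 * 187.0 * 2.73 = 444.65421
Step 2: Re = 444.65421 / 1.70e-05
Step 3: Re = 2.6156e+07

2.6156e+07


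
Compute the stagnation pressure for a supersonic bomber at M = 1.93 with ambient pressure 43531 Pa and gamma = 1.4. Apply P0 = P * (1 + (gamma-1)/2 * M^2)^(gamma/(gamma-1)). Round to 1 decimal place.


Step 1: (gamma-1)/2 * M^2 = 0.2 * 3.7249 = 0.74498
Step 2: 1 + 0.74498 = 1.74498
Step 3: Exponent gamma/(gamma-1) = 3.5
Step 4: P0 = 43531 * 1.74498^3.5 = 305538.0 Pa

305538.0


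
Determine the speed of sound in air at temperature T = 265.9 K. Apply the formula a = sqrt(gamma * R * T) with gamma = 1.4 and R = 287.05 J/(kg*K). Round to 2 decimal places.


Step 1: gamma * R * T = 1.4 * 287.05 * 265.9 = 106857.233
Step 2: a = sqrt(106857.233) = 326.89 m/s

326.89


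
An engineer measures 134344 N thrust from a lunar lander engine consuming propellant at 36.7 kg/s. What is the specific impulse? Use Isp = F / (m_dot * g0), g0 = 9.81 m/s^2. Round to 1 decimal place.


Step 1: m_dot * g0 = 36.7 * 9.81 = 360.03
Step 2: Isp = 134344 / 360.03 = 373.1 s

373.1


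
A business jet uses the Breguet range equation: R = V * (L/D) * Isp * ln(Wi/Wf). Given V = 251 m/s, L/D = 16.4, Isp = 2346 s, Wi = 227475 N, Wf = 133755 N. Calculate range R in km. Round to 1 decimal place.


Step 1: Coefficient = V * (L/D) * Isp = 251 * 16.4 * 2346 = 9657074.4 m
Step 2: Wi/Wf = 227475 / 133755 = 1.700684
Step 3: ln(1.700684) = 0.531031
Step 4: R = 9657074.4 * 0.531031 = 5128201.8 m = 5128.2 km

5128.2


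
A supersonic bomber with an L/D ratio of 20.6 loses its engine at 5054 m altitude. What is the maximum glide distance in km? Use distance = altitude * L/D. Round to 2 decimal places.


Step 1: Glide distance = altitude * L/D = 5054 * 20.6 = 104112.4 m
Step 2: Convert to km: 104112.4 / 1000 = 104.11 km

104.11


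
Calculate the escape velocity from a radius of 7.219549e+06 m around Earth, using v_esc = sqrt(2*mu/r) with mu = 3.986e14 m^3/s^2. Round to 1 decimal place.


Step 1: 2*mu/r = 2 * 3.986e14 / 7.219549e+06 = 110422410.0425
Step 2: v_esc = sqrt(110422410.0425) = 10508.2 m/s

10508.2


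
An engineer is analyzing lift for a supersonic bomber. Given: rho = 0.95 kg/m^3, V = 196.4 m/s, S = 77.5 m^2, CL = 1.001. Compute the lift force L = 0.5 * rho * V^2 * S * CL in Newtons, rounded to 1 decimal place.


Step 1: Calculate dynamic pressure q = 0.5 * 0.95 * 196.4^2 = 0.5 * 0.95 * 38572.96 = 18322.156 Pa
Step 2: Multiply by wing area and lift coefficient: L = 18322.156 * 77.5 * 1.001
Step 3: L = 1419967.09 * 1.001 = 1421387.1 N

1421387.1


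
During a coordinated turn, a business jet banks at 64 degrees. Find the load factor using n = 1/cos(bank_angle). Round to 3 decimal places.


Step 1: Convert 64 degrees to radians = 1.117011
Step 2: cos(64 deg) = 0.438371
Step 3: n = 1 / 0.438371 = 2.281

2.281


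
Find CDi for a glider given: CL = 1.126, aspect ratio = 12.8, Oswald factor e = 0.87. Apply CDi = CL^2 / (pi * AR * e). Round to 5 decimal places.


Step 1: CL^2 = 1.126^2 = 1.267876
Step 2: pi * AR * e = 3.14159 * 12.8 * 0.87 = 34.984776
Step 3: CDi = 1.267876 / 34.984776 = 0.03624

0.03624


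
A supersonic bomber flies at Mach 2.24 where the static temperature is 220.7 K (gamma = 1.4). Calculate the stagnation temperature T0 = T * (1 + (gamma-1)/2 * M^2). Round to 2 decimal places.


Step 1: (gamma-1)/2 = 0.2
Step 2: M^2 = 5.0176
Step 3: 1 + 0.2 * 5.0176 = 2.00352
Step 4: T0 = 220.7 * 2.00352 = 442.18 K

442.18


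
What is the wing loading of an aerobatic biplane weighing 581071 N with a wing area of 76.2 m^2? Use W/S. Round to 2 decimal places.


Step 1: Wing loading = W / S = 581071 / 76.2
Step 2: Wing loading = 7625.60 N/m^2

7625.60


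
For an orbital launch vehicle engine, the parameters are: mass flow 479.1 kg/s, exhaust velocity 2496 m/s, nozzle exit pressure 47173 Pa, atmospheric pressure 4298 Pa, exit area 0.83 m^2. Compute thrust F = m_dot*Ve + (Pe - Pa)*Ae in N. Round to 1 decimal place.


Step 1: Momentum thrust = m_dot * Ve = 479.1 * 2496 = 1195833.6 N
Step 2: Pressure thrust = (Pe - Pa) * Ae = (47173 - 4298) * 0.83 = 35586.25 N
Step 3: Total thrust F = 1195833.6 + 35586.25 = 1231419.9 N

1231419.9


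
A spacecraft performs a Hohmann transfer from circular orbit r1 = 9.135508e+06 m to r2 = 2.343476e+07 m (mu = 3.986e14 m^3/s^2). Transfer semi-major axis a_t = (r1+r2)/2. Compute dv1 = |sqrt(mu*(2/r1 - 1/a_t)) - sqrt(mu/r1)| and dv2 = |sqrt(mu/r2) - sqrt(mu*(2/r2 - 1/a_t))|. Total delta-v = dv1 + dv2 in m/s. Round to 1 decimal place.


Step 1: Transfer semi-major axis a_t = (9.135508e+06 + 2.343476e+07) / 2 = 1.628513e+07 m
Step 2: v1 (circular at r1) = sqrt(mu/r1) = 6605.45 m/s
Step 3: v_t1 = sqrt(mu*(2/r1 - 1/a_t)) = 7923.86 m/s
Step 4: dv1 = |7923.86 - 6605.45| = 1318.41 m/s
Step 5: v2 (circular at r2) = 4124.19 m/s, v_t2 = 3088.94 m/s
Step 6: dv2 = |4124.19 - 3088.94| = 1035.25 m/s
Step 7: Total delta-v = 1318.41 + 1035.25 = 2353.7 m/s

2353.7


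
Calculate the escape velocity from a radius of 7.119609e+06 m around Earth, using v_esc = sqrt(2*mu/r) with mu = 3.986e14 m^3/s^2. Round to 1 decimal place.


Step 1: 2*mu/r = 2 * 3.986e14 / 7.119609e+06 = 111972441.1832
Step 2: v_esc = sqrt(111972441.1832) = 10581.7 m/s

10581.7


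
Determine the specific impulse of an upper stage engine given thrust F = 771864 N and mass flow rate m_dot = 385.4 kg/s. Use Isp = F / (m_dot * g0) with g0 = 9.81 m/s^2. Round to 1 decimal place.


Step 1: m_dot * g0 = 385.4 * 9.81 = 3780.77
Step 2: Isp = 771864 / 3780.77 = 204.2 s

204.2


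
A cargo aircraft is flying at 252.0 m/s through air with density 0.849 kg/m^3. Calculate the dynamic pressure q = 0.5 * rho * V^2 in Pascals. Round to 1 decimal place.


Step 1: V^2 = 252.0^2 = 63504.0
Step 2: q = 0.5 * 0.849 * 63504.0
Step 3: q = 26957.4 Pa

26957.4


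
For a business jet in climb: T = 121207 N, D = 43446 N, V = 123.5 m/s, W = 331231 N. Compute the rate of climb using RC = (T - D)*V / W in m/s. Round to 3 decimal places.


Step 1: Excess thrust = T - D = 121207 - 43446 = 77761 N
Step 2: Excess power = 77761 * 123.5 = 9603483.5 W
Step 3: RC = 9603483.5 / 331231 = 28.993 m/s

28.993


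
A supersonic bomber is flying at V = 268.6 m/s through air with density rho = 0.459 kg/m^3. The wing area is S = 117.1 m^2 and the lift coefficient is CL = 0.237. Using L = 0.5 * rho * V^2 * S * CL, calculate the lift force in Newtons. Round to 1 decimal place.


Step 1: Calculate dynamic pressure q = 0.5 * 0.459 * 268.6^2 = 0.5 * 0.459 * 72145.96 = 16557.4978 Pa
Step 2: Multiply by wing area and lift coefficient: L = 16557.4978 * 117.1 * 0.237
Step 3: L = 1938882.9947 * 0.237 = 459515.3 N

459515.3


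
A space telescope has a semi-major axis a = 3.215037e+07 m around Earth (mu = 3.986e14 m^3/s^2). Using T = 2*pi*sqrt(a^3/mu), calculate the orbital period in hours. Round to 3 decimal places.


Step 1: a^3 / mu = 3.323211e+22 / 3.986e14 = 8.337208e+07
Step 2: sqrt(8.337208e+07) = 9130.8312 s
Step 3: T = 2*pi * 9130.8312 = 57370.7 s
Step 4: T in hours = 57370.7 / 3600 = 15.936 hours

15.936


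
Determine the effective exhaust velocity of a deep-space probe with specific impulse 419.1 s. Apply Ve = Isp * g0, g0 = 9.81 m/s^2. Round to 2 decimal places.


Step 1: Ve = Isp * g0 = 419.1 * 9.81
Step 2: Ve = 4111.37 m/s

4111.37


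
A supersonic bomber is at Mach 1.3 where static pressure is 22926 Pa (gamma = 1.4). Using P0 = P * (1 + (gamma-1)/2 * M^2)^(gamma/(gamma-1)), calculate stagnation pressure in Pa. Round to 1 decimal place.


Step 1: (gamma-1)/2 * M^2 = 0.2 * 1.69 = 0.338
Step 2: 1 + 0.338 = 1.338
Step 3: Exponent gamma/(gamma-1) = 3.5
Step 4: P0 = 22926 * 1.338^3.5 = 63522.1 Pa

63522.1


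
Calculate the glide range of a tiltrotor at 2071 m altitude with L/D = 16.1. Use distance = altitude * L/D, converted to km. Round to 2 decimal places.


Step 1: Glide distance = altitude * L/D = 2071 * 16.1 = 33343.1 m
Step 2: Convert to km: 33343.1 / 1000 = 33.34 km

33.34


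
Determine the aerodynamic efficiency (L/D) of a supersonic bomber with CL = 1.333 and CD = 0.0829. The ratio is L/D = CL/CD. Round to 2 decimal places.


Step 1: L/D = CL / CD = 1.333 / 0.0829
Step 2: L/D = 16.08

16.08


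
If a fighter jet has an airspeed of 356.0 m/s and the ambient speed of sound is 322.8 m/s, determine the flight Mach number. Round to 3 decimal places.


Step 1: M = V / a = 356.0 / 322.8
Step 2: M = 1.103

1.103


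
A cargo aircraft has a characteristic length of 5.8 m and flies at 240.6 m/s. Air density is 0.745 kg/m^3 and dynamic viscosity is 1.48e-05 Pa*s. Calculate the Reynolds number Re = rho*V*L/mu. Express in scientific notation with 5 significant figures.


Step 1: Numerator = rho * V * L = 0.745 * 240.6 * 5.8 = 1039.6326
Step 2: Re = 1039.6326 / 1.48e-05
Step 3: Re = 7.0245e+07

7.0245e+07


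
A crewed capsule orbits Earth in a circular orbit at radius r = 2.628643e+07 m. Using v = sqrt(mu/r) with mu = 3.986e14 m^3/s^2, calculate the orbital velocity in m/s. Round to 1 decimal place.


Step 1: mu / r = 3.986e14 / 2.628643e+07 = 15163717.5531
Step 2: v = sqrt(15163717.5531) = 3894.1 m/s

3894.1


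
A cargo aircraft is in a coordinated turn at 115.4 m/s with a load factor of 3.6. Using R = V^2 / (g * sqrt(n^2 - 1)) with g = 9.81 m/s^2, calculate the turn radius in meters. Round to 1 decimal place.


Step 1: V^2 = 115.4^2 = 13317.16
Step 2: n^2 - 1 = 3.6^2 - 1 = 11.96
Step 3: sqrt(11.96) = 3.458323
Step 4: R = 13317.16 / (9.81 * 3.458323) = 392.5 m

392.5


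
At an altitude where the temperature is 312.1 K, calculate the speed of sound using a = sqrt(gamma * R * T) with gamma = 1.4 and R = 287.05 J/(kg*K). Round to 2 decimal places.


Step 1: gamma * R * T = 1.4 * 287.05 * 312.1 = 125423.627
Step 2: a = sqrt(125423.627) = 354.15 m/s

354.15


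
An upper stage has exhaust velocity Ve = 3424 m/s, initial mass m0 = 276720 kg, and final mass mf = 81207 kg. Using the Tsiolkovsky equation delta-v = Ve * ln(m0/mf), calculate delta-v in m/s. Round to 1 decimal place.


Step 1: Mass ratio m0/mf = 276720 / 81207 = 3.407588
Step 2: ln(3.407588) = 1.226005
Step 3: delta-v = 3424 * 1.226005 = 4197.8 m/s

4197.8


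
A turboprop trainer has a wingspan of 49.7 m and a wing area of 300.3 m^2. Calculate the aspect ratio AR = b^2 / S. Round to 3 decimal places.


Step 1: b^2 = 49.7^2 = 2470.09
Step 2: AR = 2470.09 / 300.3 = 8.225

8.225


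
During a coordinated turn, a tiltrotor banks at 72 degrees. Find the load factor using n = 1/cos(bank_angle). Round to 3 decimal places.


Step 1: Convert 72 degrees to radians = 1.256637
Step 2: cos(72 deg) = 0.309017
Step 3: n = 1 / 0.309017 = 3.236

3.236


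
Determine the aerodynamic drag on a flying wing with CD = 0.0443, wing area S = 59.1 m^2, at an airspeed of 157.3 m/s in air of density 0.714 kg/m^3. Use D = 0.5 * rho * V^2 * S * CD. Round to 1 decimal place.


Step 1: Dynamic pressure q = 0.5 * 0.714 * 157.3^2 = 8833.3545 Pa
Step 2: Drag D = q * S * CD = 8833.3545 * 59.1 * 0.0443
Step 3: D = 23126.9 N

23126.9


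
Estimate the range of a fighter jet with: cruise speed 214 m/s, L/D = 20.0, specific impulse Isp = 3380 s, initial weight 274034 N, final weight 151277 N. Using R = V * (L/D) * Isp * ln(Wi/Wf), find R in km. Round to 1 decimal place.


Step 1: Coefficient = V * (L/D) * Isp = 214 * 20.0 * 3380 = 14466400.0 m
Step 2: Wi/Wf = 274034 / 151277 = 1.811472
Step 3: ln(1.811472) = 0.59414
Step 4: R = 14466400.0 * 0.59414 = 8595061.0 m = 8595.1 km

8595.1


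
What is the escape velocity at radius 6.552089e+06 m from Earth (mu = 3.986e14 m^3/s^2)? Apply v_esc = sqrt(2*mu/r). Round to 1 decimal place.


Step 1: 2*mu/r = 2 * 3.986e14 / 6.552089e+06 = 121671118.9363
Step 2: v_esc = sqrt(121671118.9363) = 11030.5 m/s

11030.5


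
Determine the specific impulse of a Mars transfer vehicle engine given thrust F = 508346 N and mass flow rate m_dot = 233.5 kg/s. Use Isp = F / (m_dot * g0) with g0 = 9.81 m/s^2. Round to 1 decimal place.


Step 1: m_dot * g0 = 233.5 * 9.81 = 2290.64
Step 2: Isp = 508346 / 2290.64 = 221.9 s

221.9


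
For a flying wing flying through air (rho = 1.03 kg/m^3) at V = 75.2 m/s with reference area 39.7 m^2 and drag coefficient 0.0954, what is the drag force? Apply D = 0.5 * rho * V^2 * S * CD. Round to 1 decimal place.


Step 1: Dynamic pressure q = 0.5 * 1.03 * 75.2^2 = 2912.3456 Pa
Step 2: Drag D = q * S * CD = 2912.3456 * 39.7 * 0.0954
Step 3: D = 11030.2 N

11030.2


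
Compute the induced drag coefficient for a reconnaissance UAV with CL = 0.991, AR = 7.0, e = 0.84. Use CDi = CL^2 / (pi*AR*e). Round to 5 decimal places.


Step 1: CL^2 = 0.991^2 = 0.982081
Step 2: pi * AR * e = 3.14159 * 7.0 * 0.84 = 18.472565
Step 3: CDi = 0.982081 / 18.472565 = 0.05316

0.05316


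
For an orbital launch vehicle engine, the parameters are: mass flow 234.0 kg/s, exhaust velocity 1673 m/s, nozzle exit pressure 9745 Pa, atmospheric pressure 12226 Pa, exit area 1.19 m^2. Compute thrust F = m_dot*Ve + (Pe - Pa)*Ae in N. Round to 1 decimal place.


Step 1: Momentum thrust = m_dot * Ve = 234.0 * 1673 = 391482.0 N
Step 2: Pressure thrust = (Pe - Pa) * Ae = (9745 - 12226) * 1.19 = -2952.39 N
Step 3: Total thrust F = 391482.0 + -2952.39 = 388529.6 N

388529.6


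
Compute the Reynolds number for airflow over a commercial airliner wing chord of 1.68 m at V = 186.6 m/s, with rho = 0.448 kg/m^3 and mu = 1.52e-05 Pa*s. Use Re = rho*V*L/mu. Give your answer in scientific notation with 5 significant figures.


Step 1: Numerator = rho * V * L = 0.448 * 186.6 * 1.68 = 140.442624
Step 2: Re = 140.442624 / 1.52e-05
Step 3: Re = 9.2396e+06

9.2396e+06


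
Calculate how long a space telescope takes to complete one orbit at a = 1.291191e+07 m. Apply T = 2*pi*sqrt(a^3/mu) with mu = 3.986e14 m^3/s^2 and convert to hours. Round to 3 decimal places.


Step 1: a^3 / mu = 2.152640e+21 / 3.986e14 = 5.400503e+06
Step 2: sqrt(5.400503e+06) = 2323.8981 s
Step 3: T = 2*pi * 2323.8981 = 14601.48 s
Step 4: T in hours = 14601.48 / 3600 = 4.056 hours

4.056


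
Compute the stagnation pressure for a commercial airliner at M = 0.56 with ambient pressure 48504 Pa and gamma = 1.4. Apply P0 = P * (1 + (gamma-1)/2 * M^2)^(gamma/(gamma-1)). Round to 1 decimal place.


Step 1: (gamma-1)/2 * M^2 = 0.2 * 0.3136 = 0.06272
Step 2: 1 + 0.06272 = 1.06272
Step 3: Exponent gamma/(gamma-1) = 3.5
Step 4: P0 = 48504 * 1.06272^3.5 = 60012.8 Pa

60012.8


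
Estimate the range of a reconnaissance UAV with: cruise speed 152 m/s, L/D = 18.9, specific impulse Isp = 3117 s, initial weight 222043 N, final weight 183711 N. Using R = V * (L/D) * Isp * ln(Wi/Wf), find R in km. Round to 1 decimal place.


Step 1: Coefficient = V * (L/D) * Isp = 152 * 18.9 * 3117 = 8954517.6 m
Step 2: Wi/Wf = 222043 / 183711 = 1.208654
Step 3: ln(1.208654) = 0.189507
Step 4: R = 8954517.6 * 0.189507 = 1696945.4 m = 1696.9 km

1696.9


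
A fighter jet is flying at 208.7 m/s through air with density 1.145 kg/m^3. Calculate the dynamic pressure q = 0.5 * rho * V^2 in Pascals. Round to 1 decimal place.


Step 1: V^2 = 208.7^2 = 43555.69
Step 2: q = 0.5 * 1.145 * 43555.69
Step 3: q = 24935.6 Pa

24935.6


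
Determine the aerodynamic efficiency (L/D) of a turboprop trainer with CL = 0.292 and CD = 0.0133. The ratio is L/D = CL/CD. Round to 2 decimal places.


Step 1: L/D = CL / CD = 0.292 / 0.0133
Step 2: L/D = 21.95

21.95


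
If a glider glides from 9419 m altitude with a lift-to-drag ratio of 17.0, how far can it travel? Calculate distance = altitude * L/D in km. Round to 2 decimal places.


Step 1: Glide distance = altitude * L/D = 9419 * 17.0 = 160123.0 m
Step 2: Convert to km: 160123.0 / 1000 = 160.12 km

160.12


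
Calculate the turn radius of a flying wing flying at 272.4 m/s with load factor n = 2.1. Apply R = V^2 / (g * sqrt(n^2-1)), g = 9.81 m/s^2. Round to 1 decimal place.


Step 1: V^2 = 272.4^2 = 74201.76
Step 2: n^2 - 1 = 2.1^2 - 1 = 3.41
Step 3: sqrt(3.41) = 1.846619
Step 4: R = 74201.76 / (9.81 * 1.846619) = 4096.1 m

4096.1


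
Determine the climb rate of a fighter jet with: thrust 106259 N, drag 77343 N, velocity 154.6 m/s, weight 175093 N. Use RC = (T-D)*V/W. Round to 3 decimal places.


Step 1: Excess thrust = T - D = 106259 - 77343 = 28916 N
Step 2: Excess power = 28916 * 154.6 = 4470413.6 W
Step 3: RC = 4470413.6 / 175093 = 25.532 m/s

25.532


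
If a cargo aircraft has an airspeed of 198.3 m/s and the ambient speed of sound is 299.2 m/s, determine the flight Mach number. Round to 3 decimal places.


Step 1: M = V / a = 198.3 / 299.2
Step 2: M = 0.663

0.663


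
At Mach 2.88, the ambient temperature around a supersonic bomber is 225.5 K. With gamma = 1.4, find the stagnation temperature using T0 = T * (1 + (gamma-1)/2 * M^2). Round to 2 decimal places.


Step 1: (gamma-1)/2 = 0.2
Step 2: M^2 = 8.2944
Step 3: 1 + 0.2 * 8.2944 = 2.65888
Step 4: T0 = 225.5 * 2.65888 = 599.58 K

599.58


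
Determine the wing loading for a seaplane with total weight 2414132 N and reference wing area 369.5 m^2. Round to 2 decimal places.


Step 1: Wing loading = W / S = 2414132 / 369.5
Step 2: Wing loading = 6533.51 N/m^2

6533.51


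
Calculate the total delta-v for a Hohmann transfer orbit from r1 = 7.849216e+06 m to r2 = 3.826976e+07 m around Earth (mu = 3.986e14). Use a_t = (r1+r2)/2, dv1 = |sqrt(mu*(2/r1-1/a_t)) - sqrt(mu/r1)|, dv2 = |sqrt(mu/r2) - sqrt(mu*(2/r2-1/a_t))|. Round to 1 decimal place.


Step 1: Transfer semi-major axis a_t = (7.849216e+06 + 3.826976e+07) / 2 = 2.305949e+07 m
Step 2: v1 (circular at r1) = sqrt(mu/r1) = 7126.16 m/s
Step 3: v_t1 = sqrt(mu*(2/r1 - 1/a_t)) = 9180.34 m/s
Step 4: dv1 = |9180.34 - 7126.16| = 2054.18 m/s
Step 5: v2 (circular at r2) = 3227.31 m/s, v_t2 = 1882.91 m/s
Step 6: dv2 = |3227.31 - 1882.91| = 1344.4 m/s
Step 7: Total delta-v = 2054.18 + 1344.4 = 3398.6 m/s

3398.6


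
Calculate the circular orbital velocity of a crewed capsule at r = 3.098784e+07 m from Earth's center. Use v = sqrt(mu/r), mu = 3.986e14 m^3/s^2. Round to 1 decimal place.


Step 1: mu / r = 3.986e14 / 3.098784e+07 = 12863110.1748
Step 2: v = sqrt(12863110.1748) = 3586.5 m/s

3586.5


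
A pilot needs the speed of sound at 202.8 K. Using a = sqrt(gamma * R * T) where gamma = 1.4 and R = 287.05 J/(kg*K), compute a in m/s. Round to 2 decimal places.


Step 1: gamma * R * T = 1.4 * 287.05 * 202.8 = 81499.236
Step 2: a = sqrt(81499.236) = 285.48 m/s

285.48


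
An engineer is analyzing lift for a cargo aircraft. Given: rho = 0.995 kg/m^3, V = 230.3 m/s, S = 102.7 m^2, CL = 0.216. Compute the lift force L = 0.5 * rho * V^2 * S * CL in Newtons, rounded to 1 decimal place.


Step 1: Calculate dynamic pressure q = 0.5 * 0.995 * 230.3^2 = 0.5 * 0.995 * 53038.09 = 26386.4498 Pa
Step 2: Multiply by wing area and lift coefficient: L = 26386.4498 * 102.7 * 0.216
Step 3: L = 2709888.3919 * 0.216 = 585335.9 N

585335.9


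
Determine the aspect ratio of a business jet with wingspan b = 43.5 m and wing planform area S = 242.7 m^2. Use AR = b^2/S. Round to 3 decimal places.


Step 1: b^2 = 43.5^2 = 1892.25
Step 2: AR = 1892.25 / 242.7 = 7.797

7.797


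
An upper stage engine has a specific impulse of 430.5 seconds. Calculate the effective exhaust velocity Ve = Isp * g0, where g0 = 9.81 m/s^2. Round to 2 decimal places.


Step 1: Ve = Isp * g0 = 430.5 * 9.81
Step 2: Ve = 4223.21 m/s

4223.21


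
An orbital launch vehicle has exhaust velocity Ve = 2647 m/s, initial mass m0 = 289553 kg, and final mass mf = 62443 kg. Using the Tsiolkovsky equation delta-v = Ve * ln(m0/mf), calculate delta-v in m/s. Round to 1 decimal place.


Step 1: Mass ratio m0/mf = 289553 / 62443 = 4.637077
Step 2: ln(4.637077) = 1.534084
Step 3: delta-v = 2647 * 1.534084 = 4060.7 m/s

4060.7


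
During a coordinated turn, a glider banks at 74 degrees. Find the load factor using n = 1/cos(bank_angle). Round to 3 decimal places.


Step 1: Convert 74 degrees to radians = 1.291544
Step 2: cos(74 deg) = 0.275637
Step 3: n = 1 / 0.275637 = 3.628

3.628


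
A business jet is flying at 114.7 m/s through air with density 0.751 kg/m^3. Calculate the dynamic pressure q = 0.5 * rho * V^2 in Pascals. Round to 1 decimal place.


Step 1: V^2 = 114.7^2 = 13156.09
Step 2: q = 0.5 * 0.751 * 13156.09
Step 3: q = 4940.1 Pa

4940.1


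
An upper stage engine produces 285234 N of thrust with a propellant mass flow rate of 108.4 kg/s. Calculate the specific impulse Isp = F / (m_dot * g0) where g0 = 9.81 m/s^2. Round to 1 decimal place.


Step 1: m_dot * g0 = 108.4 * 9.81 = 1063.4
Step 2: Isp = 285234 / 1063.4 = 268.2 s

268.2


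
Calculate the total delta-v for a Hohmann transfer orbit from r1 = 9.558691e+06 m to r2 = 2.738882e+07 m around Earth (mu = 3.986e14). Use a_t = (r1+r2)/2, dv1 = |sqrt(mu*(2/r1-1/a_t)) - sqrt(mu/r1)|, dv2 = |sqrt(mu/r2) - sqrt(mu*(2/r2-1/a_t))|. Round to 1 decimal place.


Step 1: Transfer semi-major axis a_t = (9.558691e+06 + 2.738882e+07) / 2 = 1.847376e+07 m
Step 2: v1 (circular at r1) = sqrt(mu/r1) = 6457.57 m/s
Step 3: v_t1 = sqrt(mu*(2/r1 - 1/a_t)) = 7862.82 m/s
Step 4: dv1 = |7862.82 - 6457.57| = 1405.25 m/s
Step 5: v2 (circular at r2) = 3814.89 m/s, v_t2 = 2744.12 m/s
Step 6: dv2 = |3814.89 - 2744.12| = 1070.77 m/s
Step 7: Total delta-v = 1405.25 + 1070.77 = 2476.0 m/s

2476.0


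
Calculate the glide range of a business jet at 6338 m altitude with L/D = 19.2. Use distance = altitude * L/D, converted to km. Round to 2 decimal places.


Step 1: Glide distance = altitude * L/D = 6338 * 19.2 = 121689.6 m
Step 2: Convert to km: 121689.6 / 1000 = 121.69 km

121.69


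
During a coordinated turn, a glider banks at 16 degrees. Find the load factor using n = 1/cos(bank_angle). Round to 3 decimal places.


Step 1: Convert 16 degrees to radians = 0.279253
Step 2: cos(16 deg) = 0.961262
Step 3: n = 1 / 0.961262 = 1.040

1.040


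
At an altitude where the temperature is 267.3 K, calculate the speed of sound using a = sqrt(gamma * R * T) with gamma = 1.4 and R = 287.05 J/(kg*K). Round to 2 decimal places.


Step 1: gamma * R * T = 1.4 * 287.05 * 267.3 = 107419.851
Step 2: a = sqrt(107419.851) = 327.75 m/s

327.75


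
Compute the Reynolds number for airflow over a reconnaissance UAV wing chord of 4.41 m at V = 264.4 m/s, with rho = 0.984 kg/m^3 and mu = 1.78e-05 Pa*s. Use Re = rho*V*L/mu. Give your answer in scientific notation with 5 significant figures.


Step 1: Numerator = rho * V * L = 0.984 * 264.4 * 4.41 = 1147.347936
Step 2: Re = 1147.347936 / 1.78e-05
Step 3: Re = 6.4458e+07

6.4458e+07


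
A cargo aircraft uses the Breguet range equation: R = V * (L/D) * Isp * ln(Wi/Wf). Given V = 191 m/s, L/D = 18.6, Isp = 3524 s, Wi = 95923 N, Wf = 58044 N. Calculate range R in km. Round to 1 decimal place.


Step 1: Coefficient = V * (L/D) * Isp = 191 * 18.6 * 3524 = 12519362.4 m
Step 2: Wi/Wf = 95923 / 58044 = 1.652591
Step 3: ln(1.652591) = 0.502344
Step 4: R = 12519362.4 * 0.502344 = 6289032.1 m = 6289.0 km

6289.0


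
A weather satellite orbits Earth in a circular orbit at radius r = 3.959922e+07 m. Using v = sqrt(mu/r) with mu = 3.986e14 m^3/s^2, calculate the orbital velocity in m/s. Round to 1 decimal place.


Step 1: mu / r = 3.986e14 / 3.959922e+07 = 10065854.8325
Step 2: v = sqrt(10065854.8325) = 3172.7 m/s

3172.7


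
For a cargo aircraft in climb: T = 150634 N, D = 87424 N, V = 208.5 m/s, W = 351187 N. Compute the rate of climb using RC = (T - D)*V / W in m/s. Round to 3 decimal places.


Step 1: Excess thrust = T - D = 150634 - 87424 = 63210 N
Step 2: Excess power = 63210 * 208.5 = 13179285.0 W
Step 3: RC = 13179285.0 / 351187 = 37.528 m/s

37.528


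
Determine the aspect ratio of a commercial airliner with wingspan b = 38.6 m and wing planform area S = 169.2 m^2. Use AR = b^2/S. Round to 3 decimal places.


Step 1: b^2 = 38.6^2 = 1489.96
Step 2: AR = 1489.96 / 169.2 = 8.806

8.806


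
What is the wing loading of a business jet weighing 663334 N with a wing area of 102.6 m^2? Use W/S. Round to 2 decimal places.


Step 1: Wing loading = W / S = 663334 / 102.6
Step 2: Wing loading = 6465.24 N/m^2

6465.24


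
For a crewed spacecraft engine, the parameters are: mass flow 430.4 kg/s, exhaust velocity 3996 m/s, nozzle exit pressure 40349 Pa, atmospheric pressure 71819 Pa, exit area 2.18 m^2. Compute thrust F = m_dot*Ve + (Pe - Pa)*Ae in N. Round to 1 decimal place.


Step 1: Momentum thrust = m_dot * Ve = 430.4 * 3996 = 1719878.4 N
Step 2: Pressure thrust = (Pe - Pa) * Ae = (40349 - 71819) * 2.18 = -68604.60 N
Step 3: Total thrust F = 1719878.4 + -68604.60 = 1651273.8 N

1651273.8


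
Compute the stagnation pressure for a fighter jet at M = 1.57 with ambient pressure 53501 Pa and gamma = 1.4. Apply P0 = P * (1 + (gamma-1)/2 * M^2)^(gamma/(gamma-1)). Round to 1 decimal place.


Step 1: (gamma-1)/2 * M^2 = 0.2 * 2.4649 = 0.49298
Step 2: 1 + 0.49298 = 1.49298
Step 3: Exponent gamma/(gamma-1) = 3.5
Step 4: P0 = 53501 * 1.49298^3.5 = 217545.9 Pa

217545.9


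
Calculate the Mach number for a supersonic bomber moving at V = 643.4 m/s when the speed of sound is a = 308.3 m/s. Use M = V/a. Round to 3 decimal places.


Step 1: M = V / a = 643.4 / 308.3
Step 2: M = 2.087

2.087


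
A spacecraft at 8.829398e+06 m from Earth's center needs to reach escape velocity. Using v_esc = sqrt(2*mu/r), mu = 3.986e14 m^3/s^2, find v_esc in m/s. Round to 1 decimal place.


Step 1: 2*mu/r = 2 * 3.986e14 / 8.829398e+06 = 90289281.3304
Step 2: v_esc = sqrt(90289281.3304) = 9502.1 m/s

9502.1


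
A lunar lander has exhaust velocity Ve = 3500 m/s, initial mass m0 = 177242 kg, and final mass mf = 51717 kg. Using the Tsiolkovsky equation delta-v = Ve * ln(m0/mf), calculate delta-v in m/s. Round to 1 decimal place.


Step 1: Mass ratio m0/mf = 177242 / 51717 = 3.427152
Step 2: ln(3.427152) = 1.231729
Step 3: delta-v = 3500 * 1.231729 = 4311.1 m/s

4311.1


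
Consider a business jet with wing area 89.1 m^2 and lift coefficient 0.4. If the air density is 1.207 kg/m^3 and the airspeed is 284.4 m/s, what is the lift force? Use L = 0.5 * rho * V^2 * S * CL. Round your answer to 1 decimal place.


Step 1: Calculate dynamic pressure q = 0.5 * 1.207 * 284.4^2 = 0.5 * 1.207 * 80883.36 = 48813.1078 Pa
Step 2: Multiply by wing area and lift coefficient: L = 48813.1078 * 89.1 * 0.4
Step 3: L = 4349247.9014 * 0.4 = 1739699.2 N

1739699.2


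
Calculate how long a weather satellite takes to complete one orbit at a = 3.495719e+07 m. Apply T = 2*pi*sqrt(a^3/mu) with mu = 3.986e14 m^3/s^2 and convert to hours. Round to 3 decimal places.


Step 1: a^3 / mu = 4.271787e+22 / 3.986e14 = 1.071698e+08
Step 2: sqrt(1.071698e+08) = 10352.2828 s
Step 3: T = 2*pi * 10352.2828 = 65045.31 s
Step 4: T in hours = 65045.31 / 3600 = 18.068 hours

18.068


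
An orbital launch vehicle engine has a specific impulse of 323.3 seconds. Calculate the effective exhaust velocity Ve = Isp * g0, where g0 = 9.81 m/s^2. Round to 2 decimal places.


Step 1: Ve = Isp * g0 = 323.3 * 9.81
Step 2: Ve = 3171.57 m/s

3171.57


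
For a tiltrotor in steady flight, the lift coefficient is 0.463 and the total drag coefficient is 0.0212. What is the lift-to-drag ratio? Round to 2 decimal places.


Step 1: L/D = CL / CD = 0.463 / 0.0212
Step 2: L/D = 21.84

21.84


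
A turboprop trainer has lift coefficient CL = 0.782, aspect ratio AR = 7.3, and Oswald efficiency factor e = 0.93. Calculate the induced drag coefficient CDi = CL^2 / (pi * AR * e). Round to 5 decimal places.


Step 1: CL^2 = 0.782^2 = 0.611524
Step 2: pi * AR * e = 3.14159 * 7.3 * 0.93 = 21.328273
Step 3: CDi = 0.611524 / 21.328273 = 0.02867

0.02867


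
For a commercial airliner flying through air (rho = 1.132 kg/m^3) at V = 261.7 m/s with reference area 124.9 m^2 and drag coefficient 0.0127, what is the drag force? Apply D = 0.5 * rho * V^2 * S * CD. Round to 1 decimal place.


Step 1: Dynamic pressure q = 0.5 * 1.132 * 261.7^2 = 38763.5797 Pa
Step 2: Drag D = q * S * CD = 38763.5797 * 124.9 * 0.0127
Step 3: D = 61488.0 N

61488.0


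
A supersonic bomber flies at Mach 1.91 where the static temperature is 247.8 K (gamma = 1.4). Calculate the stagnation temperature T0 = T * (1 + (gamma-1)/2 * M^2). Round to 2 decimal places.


Step 1: (gamma-1)/2 = 0.2
Step 2: M^2 = 3.6481
Step 3: 1 + 0.2 * 3.6481 = 1.72962
Step 4: T0 = 247.8 * 1.72962 = 428.60 K

428.60


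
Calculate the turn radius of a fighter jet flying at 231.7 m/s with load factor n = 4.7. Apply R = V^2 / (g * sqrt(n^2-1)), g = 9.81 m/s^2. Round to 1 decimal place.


Step 1: V^2 = 231.7^2 = 53684.89
Step 2: n^2 - 1 = 4.7^2 - 1 = 21.09
Step 3: sqrt(21.09) = 4.592385
Step 4: R = 53684.89 / (9.81 * 4.592385) = 1191.6 m

1191.6


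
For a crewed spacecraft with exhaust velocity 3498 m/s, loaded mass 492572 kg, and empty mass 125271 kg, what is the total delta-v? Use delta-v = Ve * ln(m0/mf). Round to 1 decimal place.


Step 1: Mass ratio m0/mf = 492572 / 125271 = 3.932051
Step 2: ln(3.932051) = 1.369161
Step 3: delta-v = 3498 * 1.369161 = 4789.3 m/s

4789.3
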